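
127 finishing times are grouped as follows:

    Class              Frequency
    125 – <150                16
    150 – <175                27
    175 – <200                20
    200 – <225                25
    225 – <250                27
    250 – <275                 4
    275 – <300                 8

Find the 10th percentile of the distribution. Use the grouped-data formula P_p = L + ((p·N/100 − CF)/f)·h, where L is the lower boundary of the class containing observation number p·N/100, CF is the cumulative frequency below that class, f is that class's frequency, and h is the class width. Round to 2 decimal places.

144.84

N = 127; target position k = 10/100 · 127 = 12.7.
Cumulative frequencies: 16, 43, 63, 88, 115, 119, 127.
Observation 12.7 falls in the class 125 – <150.
L = 125, CF = 0, f = 16, h = 25.
P10 = 125 + ((12.7 − 0)/16)·25 = 125 + 19.8438 = 144.844.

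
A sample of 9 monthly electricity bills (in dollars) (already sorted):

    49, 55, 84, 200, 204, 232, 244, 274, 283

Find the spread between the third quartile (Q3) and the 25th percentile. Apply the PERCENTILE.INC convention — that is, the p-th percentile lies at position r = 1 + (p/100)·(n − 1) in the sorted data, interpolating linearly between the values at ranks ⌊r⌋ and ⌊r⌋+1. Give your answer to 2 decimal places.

160.00

n = 9.
P25: r = 3 (integer) → 84.
P75: r = 7 (integer) → 244.
Difference: 244 − 84 = 160.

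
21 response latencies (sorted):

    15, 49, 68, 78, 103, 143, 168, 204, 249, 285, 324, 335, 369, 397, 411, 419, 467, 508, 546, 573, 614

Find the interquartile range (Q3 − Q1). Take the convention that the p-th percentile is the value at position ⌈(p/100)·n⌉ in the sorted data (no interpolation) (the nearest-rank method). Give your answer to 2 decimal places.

n = 21.
P25: rank ⌈25/100·21⌉ = 6 → 143.
P75: rank ⌈75/100·21⌉ = 16 → 419.
Difference: 419 − 143 = 276.

276.00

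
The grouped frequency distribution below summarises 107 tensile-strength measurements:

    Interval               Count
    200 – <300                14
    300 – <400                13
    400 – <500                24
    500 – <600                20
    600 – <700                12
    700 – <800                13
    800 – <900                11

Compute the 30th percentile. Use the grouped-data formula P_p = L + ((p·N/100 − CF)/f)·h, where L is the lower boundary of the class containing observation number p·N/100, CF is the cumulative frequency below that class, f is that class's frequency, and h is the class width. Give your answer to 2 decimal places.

421.25

N = 107; target position k = 30/100 · 107 = 32.1.
Cumulative frequencies: 14, 27, 51, 71, 83, 96, 107.
Observation 32.1 falls in the class 400 – <500.
L = 400, CF = 27, f = 24, h = 100.
P30 = 400 + ((32.1 − 27)/24)·100 = 400 + 21.25 = 421.25.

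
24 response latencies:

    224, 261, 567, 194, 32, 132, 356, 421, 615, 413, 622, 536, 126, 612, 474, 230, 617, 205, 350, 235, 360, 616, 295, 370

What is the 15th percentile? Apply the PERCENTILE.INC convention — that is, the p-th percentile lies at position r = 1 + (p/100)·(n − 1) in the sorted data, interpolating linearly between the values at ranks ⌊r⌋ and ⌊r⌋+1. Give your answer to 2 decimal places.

198.95

Sorted: 32, 126, 132, 194, 205, 224, 230, 235, 261, 295, 350, 356, 360, 370, 413, 421, 474, 536, 567, 612, 615, 616, 617, 622.
n = 24.
r = 1 + (15/100)·(24 − 1) = 1 + 3.45 = 4.45.
Rank 4 is 194 and rank 5 is 205.
Interpolate: 194 + 0.45·(205 − 194) = 194 + 0.45·11 = 198.95.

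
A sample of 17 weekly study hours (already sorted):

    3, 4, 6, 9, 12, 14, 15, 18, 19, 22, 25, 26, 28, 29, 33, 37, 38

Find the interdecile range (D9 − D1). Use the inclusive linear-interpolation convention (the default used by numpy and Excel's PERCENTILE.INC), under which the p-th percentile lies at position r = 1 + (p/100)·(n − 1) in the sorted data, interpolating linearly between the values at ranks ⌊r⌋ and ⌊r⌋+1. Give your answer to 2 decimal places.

29.40

n = 17.
P10: r = 2.6; ranks 2–3 are 4, 6; interpolating gives 5.2.
P90: r = 15.4; ranks 15–16 are 33, 37; interpolating gives 34.6.
Difference: 34.6 − 5.2 = 29.4.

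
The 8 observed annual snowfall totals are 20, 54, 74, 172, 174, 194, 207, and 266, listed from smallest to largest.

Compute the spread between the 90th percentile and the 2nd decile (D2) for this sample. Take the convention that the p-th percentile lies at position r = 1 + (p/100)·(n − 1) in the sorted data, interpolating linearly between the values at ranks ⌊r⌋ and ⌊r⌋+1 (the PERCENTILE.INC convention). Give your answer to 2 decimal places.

162.70

n = 8.
P20: r = 2.4; ranks 2–3 are 54, 74; interpolating gives 62.
P90: r = 7.3; ranks 7–8 are 207, 266; interpolating gives 224.7.
Difference: 224.7 − 62 = 162.7.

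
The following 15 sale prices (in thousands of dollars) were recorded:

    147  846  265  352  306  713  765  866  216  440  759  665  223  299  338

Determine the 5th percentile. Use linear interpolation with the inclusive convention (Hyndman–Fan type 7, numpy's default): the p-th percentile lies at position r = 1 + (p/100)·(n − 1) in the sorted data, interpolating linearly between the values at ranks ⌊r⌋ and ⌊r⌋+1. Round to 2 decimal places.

195.30

Sorted: 147, 216, 223, 265, 299, 306, 338, 352, 440, 665, 713, 759, 765, 846, 866.
n = 15.
r = 1 + (5/100)·(15 − 1) = 1 + 0.7 = 1.7.
Rank 1 is 147 and rank 2 is 216.
Interpolate: 147 + 0.7·(216 − 147) = 147 + 0.7·69 = 195.3.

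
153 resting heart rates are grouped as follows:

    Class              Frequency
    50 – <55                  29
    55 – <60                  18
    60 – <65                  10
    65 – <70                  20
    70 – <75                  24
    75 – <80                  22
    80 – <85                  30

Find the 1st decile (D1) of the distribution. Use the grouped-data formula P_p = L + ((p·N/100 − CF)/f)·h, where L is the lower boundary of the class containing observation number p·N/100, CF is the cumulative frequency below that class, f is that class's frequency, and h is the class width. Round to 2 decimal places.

52.64

N = 153; target position k = 10/100 · 153 = 15.3.
Cumulative frequencies: 29, 47, 57, 77, 101, 123, 153.
Observation 15.3 falls in the class 50 – <55.
L = 50, CF = 0, f = 29, h = 5.
P10 = 50 + ((15.3 − 0)/29)·5 = 50 + 2.63793 = 52.6379.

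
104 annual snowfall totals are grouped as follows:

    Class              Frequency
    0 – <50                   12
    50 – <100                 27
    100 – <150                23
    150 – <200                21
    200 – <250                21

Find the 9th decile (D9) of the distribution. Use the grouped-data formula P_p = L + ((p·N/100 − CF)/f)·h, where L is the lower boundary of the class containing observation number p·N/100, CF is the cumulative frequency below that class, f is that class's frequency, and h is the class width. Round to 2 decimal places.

225.24

N = 104; target position k = 90/100 · 104 = 93.6.
Cumulative frequencies: 12, 39, 62, 83, 104.
Observation 93.6 falls in the class 200 – <250.
L = 200, CF = 83, f = 21, h = 50.
P90 = 200 + ((93.6 − 83)/21)·50 = 200 + 25.2381 = 225.238.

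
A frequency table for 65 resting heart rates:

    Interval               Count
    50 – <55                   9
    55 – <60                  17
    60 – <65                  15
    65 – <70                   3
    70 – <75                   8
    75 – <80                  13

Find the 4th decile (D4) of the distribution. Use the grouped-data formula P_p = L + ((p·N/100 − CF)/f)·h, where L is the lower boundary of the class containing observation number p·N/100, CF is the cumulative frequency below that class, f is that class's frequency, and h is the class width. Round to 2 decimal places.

N = 65; target position k = 40/100 · 65 = 26.
Cumulative frequencies: 9, 26, 41, 44, 52, 65.
Observation 26 falls in the class 55 – <60.
L = 55, CF = 9, f = 17, h = 5.
P40 = 55 + ((26 − 9)/17)·5 = 55 + 5 = 60.

60.00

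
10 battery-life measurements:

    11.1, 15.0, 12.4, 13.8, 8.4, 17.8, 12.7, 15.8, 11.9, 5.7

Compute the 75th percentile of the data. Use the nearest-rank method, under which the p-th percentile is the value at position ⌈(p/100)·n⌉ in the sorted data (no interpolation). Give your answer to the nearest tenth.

Sorted: 5.7, 8.4, 11.1, 11.9, 12.4, 12.7, 13.8, 15.0, 15.8, 17.8.
n = 10.
Position = ⌈75/100 · 10⌉ = ⌈7.5⌉ = 8.
The value at rank 8 is 15.0.

15.0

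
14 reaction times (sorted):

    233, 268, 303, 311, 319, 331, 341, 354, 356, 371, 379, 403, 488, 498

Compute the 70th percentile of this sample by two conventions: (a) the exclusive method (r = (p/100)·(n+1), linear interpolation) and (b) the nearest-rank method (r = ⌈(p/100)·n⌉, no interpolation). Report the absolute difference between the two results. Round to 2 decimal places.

n = 14.
(a) r = 10.5; between ranks 10 (371) and 11 (379): 375.
(b) the nearest-rank method: rank 10 → 371.
|375 − 371| = 4.

4.00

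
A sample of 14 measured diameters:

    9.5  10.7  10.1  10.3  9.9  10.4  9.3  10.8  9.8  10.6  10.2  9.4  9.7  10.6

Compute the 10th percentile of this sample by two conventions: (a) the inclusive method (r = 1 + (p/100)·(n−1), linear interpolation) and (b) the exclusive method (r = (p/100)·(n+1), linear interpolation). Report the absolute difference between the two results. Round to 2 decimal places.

Sorted: 9.3, 9.4, 9.5, 9.7, 9.8, 9.9, 10.1, 10.2, 10.3, 10.4, 10.6, 10.6, 10.7, 10.8.
n = 14.
(a) r = 2.3; between ranks 2 (9.4) and 3 (9.5): 9.43.
(b) r = 1.5; between ranks 1 (9.3) and 2 (9.4): 9.35.
|9.43 − 9.35| = 0.08.

0.08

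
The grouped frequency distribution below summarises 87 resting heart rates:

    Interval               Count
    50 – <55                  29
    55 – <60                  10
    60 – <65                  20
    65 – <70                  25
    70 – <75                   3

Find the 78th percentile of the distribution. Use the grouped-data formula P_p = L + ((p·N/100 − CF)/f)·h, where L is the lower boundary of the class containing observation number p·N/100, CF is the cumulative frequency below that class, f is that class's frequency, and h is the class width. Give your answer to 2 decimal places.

66.77

N = 87; target position k = 78/100 · 87 = 67.86.
Cumulative frequencies: 29, 39, 59, 84, 87.
Observation 67.86 falls in the class 65 – <70.
L = 65, CF = 59, f = 25, h = 5.
P78 = 65 + ((67.86 − 59)/25)·5 = 65 + 1.772 = 66.772.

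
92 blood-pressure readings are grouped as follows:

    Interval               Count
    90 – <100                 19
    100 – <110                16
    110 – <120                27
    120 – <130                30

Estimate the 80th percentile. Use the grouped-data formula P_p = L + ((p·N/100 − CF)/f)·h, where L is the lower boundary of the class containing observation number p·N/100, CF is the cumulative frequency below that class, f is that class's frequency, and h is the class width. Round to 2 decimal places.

N = 92; target position k = 80/100 · 92 = 73.6.
Cumulative frequencies: 19, 35, 62, 92.
Observation 73.6 falls in the class 120 – <130.
L = 120, CF = 62, f = 30, h = 10.
P80 = 120 + ((73.6 − 62)/30)·10 = 120 + 3.86667 = 123.867.

123.87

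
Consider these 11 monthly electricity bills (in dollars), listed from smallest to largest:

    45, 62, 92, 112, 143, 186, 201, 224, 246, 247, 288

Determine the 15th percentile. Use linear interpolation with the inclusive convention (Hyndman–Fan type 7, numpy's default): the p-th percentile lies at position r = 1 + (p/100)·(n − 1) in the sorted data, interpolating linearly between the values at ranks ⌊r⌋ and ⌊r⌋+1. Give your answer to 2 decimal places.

n = 11.
r = 1 + (15/100)·(11 − 1) = 1 + 1.5 = 2.5.
Rank 2 is 62 and rank 3 is 92.
Interpolate: 62 + 0.5·(92 − 62) = 62 + 0.5·30 = 77.

77.00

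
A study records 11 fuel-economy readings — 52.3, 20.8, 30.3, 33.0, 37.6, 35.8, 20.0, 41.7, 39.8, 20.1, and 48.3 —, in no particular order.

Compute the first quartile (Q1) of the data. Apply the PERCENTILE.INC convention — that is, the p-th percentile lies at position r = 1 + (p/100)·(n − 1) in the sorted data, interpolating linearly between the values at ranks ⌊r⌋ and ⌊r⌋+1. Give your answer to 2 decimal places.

Sorted: 20.0, 20.1, 20.8, 30.3, 33.0, 35.8, 37.6, 39.8, 41.7, 48.3, 52.3.
n = 11.
r = 1 + (25/100)·(11 − 1) = 1 + 2.5 = 3.5.
Rank 3 is 20.8 and rank 4 is 30.3.
Interpolate: 20.8 + 0.5·(30.3 − 20.8) = 20.8 + 0.5·9.5 = 25.55.

25.55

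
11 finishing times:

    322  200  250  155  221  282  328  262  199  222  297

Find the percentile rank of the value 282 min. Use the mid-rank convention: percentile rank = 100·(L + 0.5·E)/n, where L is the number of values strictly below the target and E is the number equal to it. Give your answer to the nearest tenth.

Sorted: 155, 199, 200, 221, 222, 250, 262, 282, 297, 322, 328.
Count below 282: L = 7; count equal: E = 1; n = 11.
Percentile rank = 100·(7 + 0.5·1)/11 = 100·7.5/11 = 68.18.

68.2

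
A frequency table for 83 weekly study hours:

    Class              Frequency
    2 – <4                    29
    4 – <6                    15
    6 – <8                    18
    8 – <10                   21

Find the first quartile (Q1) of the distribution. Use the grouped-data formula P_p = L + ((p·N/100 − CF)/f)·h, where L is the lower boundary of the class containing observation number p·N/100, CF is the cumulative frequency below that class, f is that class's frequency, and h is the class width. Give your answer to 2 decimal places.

3.43

N = 83; target position k = 25/100 · 83 = 20.75.
Cumulative frequencies: 29, 44, 62, 83.
Observation 20.75 falls in the class 2 – <4.
L = 2, CF = 0, f = 29, h = 2.
P25 = 2 + ((20.75 − 0)/29)·2 = 2 + 1.43103 = 3.43103.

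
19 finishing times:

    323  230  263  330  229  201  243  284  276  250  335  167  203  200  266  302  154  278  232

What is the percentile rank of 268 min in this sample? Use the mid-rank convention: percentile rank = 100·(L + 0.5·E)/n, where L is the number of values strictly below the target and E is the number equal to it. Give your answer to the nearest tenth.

63.2

Sorted: 154, 167, 200, 201, 203, 229, 230, 232, 243, 250, 263, 266, 276, 278, 284, 302, 323, 330, 335.
Count below 268: L = 12; count equal: E = 0; n = 19.
Percentile rank = 100·(12 + 0.5·0)/19 = 100·12/19 = 63.16.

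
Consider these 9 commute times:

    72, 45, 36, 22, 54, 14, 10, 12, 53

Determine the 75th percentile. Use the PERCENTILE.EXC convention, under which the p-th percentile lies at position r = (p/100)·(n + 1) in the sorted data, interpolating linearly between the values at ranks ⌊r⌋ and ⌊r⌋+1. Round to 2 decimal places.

53.50

Sorted: 10, 12, 14, 22, 36, 45, 53, 54, 72.
n = 9.
r = (75/100)·(9 + 1) = 7.5.
Rank 7 is 53 and rank 8 is 54.
Interpolate: 53 + 0.5·(54 − 53) = 53 + 0.5·1 = 53.5.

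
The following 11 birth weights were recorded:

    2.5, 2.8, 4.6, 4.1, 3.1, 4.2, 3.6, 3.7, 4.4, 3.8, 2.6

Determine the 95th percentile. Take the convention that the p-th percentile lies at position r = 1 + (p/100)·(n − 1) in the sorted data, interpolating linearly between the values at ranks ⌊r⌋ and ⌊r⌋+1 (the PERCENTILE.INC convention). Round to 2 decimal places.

Sorted: 2.5, 2.6, 2.8, 3.1, 3.6, 3.7, 3.8, 4.1, 4.2, 4.4, 4.6.
n = 11.
r = 1 + (95/100)·(11 − 1) = 1 + 9.5 = 10.5.
Rank 10 is 4.4 and rank 11 is 4.6.
Interpolate: 4.4 + 0.5·(4.6 − 4.4) = 4.4 + 0.5·0.2 = 4.5.

4.50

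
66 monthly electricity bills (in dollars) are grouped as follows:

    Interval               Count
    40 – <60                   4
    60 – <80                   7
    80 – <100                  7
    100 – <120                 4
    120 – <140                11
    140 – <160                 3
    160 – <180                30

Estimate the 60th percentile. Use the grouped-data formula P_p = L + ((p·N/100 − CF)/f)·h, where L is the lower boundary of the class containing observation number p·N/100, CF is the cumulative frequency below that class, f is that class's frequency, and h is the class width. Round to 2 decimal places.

162.40

N = 66; target position k = 60/100 · 66 = 39.6.
Cumulative frequencies: 4, 11, 18, 22, 33, 36, 66.
Observation 39.6 falls in the class 160 – <180.
L = 160, CF = 36, f = 30, h = 20.
P60 = 160 + ((39.6 − 36)/30)·20 = 160 + 2.4 = 162.4.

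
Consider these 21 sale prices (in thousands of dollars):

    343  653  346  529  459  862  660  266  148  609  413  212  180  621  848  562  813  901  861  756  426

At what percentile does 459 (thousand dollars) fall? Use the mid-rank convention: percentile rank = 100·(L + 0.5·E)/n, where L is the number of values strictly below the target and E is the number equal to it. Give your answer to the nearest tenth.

40.5

Sorted: 148, 180, 212, 266, 343, 346, 413, 426, 459, 529, 562, 609, 621, 653, 660, 756, 813, 848, 861, 862, 901.
Count below 459: L = 8; count equal: E = 1; n = 21.
Percentile rank = 100·(8 + 0.5·1)/21 = 100·8.5/21 = 40.48.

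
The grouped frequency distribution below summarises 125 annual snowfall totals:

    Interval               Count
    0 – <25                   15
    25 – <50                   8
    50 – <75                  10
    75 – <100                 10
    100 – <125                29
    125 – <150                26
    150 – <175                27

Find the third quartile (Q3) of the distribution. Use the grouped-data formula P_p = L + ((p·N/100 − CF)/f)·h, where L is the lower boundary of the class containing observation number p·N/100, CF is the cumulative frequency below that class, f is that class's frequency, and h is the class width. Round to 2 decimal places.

N = 125; target position k = 75/100 · 125 = 93.75.
Cumulative frequencies: 15, 23, 33, 43, 72, 98, 125.
Observation 93.75 falls in the class 125 – <150.
L = 125, CF = 72, f = 26, h = 25.
P75 = 125 + ((93.75 − 72)/26)·25 = 125 + 20.9135 = 145.913.

145.91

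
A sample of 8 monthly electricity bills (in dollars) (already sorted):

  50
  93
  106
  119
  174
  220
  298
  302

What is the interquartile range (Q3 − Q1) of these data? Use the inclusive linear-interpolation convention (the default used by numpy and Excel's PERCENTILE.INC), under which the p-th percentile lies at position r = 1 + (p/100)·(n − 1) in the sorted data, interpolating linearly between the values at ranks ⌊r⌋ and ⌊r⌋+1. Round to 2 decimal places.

n = 8.
P25: r = 2.75; ranks 2–3 are 93, 106; interpolating gives 102.75.
P75: r = 6.25; ranks 6–7 are 220, 298; interpolating gives 239.5.
Difference: 239.5 − 102.75 = 136.75.

136.75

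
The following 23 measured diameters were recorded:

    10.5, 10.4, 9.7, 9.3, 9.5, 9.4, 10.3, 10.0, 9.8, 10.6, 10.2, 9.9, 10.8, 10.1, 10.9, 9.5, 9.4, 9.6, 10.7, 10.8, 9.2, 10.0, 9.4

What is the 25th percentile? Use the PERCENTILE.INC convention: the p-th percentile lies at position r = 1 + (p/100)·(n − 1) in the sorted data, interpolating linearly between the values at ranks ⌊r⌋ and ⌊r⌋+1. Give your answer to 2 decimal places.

Sorted: 9.2, 9.3, 9.4, 9.4, 9.4, 9.5, 9.5, 9.6, 9.7, 9.8, 9.9, 10.0, 10.0, 10.1, 10.2, 10.3, 10.4, 10.5, 10.6, 10.7, 10.8, 10.8, 10.9.
n = 23.
r = 1 + (25/100)·(23 − 1) = 1 + 5.5 = 6.5.
Rank 6 is 9.5 and rank 7 is 9.5.
Interpolate: 9.5 + 0.5·(9.5 − 9.5) = 9.5 + 0.5·0 = 9.5.

9.50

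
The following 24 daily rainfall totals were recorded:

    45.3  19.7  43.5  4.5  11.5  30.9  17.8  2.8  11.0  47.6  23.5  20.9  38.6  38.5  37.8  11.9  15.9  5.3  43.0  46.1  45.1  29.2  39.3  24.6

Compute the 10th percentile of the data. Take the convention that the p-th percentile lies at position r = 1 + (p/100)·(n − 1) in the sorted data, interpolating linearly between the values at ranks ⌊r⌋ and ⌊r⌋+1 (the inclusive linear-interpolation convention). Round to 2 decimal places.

7.01

Sorted: 2.8, 4.5, 5.3, 11.0, 11.5, 11.9, 15.9, 17.8, 19.7, 20.9, 23.5, 24.6, 29.2, 30.9, 37.8, 38.5, 38.6, 39.3, 43.0, 43.5, 45.1, 45.3, 46.1, 47.6.
n = 24.
r = 1 + (10/100)·(24 − 1) = 1 + 2.3 = 3.3.
Rank 3 is 5.3 and rank 4 is 11.0.
Interpolate: 5.3 + 0.3·(11.0 − 5.3) = 5.3 + 0.3·5.7 = 7.01.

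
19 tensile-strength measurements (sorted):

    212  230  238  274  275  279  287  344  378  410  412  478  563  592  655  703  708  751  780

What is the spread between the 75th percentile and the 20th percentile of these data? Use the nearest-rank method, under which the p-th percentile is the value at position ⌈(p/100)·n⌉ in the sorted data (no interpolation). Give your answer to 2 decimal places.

381.00

n = 19.
P20: rank ⌈20/100·19⌉ = 4 → 274.
P75: rank ⌈75/100·19⌉ = 15 → 655.
Difference: 655 − 274 = 381.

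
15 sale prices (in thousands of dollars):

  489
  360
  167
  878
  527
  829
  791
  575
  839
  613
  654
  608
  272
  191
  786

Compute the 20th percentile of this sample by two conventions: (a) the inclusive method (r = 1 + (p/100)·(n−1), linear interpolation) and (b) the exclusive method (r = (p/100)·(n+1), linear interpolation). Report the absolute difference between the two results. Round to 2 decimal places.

Sorted: 167, 191, 272, 360, 489, 527, 575, 608, 613, 654, 786, 791, 829, 839, 878.
n = 15.
(a) r = 3.8; between ranks 3 (272) and 4 (360): 342.4.
(b) r = 3.2; between ranks 3 (272) and 4 (360): 289.6.
|342.4 − 289.6| = 52.8.

52.80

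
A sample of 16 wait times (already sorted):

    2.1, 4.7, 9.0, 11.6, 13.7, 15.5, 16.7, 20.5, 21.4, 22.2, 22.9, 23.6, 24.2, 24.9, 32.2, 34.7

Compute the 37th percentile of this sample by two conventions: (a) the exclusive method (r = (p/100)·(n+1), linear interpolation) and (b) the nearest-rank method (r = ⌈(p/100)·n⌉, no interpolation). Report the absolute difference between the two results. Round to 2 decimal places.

n = 16.
(a) r = 6.29; between ranks 6 (15.5) and 7 (16.7): 15.848.
(b) the nearest-rank method: rank 6 → 15.5.
|15.848 − 15.5| = 0.348.

0.35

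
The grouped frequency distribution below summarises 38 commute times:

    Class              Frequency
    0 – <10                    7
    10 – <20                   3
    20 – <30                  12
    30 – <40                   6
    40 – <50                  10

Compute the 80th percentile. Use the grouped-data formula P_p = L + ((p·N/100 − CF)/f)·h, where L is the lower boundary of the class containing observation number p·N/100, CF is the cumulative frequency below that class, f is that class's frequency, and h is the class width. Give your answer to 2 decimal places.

42.40

N = 38; target position k = 80/100 · 38 = 30.4.
Cumulative frequencies: 7, 10, 22, 28, 38.
Observation 30.4 falls in the class 40 – <50.
L = 40, CF = 28, f = 10, h = 10.
P80 = 40 + ((30.4 − 28)/10)·10 = 40 + 2.4 = 42.4.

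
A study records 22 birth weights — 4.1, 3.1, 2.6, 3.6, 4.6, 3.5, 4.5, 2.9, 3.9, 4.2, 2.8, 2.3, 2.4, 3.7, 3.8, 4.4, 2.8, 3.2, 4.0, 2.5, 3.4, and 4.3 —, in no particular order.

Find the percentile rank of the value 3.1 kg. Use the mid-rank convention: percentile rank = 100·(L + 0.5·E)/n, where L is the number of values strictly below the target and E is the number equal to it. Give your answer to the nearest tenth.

Sorted: 2.3, 2.4, 2.5, 2.6, 2.8, 2.8, 2.9, 3.1, 3.2, 3.4, 3.5, 3.6, 3.7, 3.8, 3.9, 4.0, 4.1, 4.2, 4.3, 4.4, 4.5, 4.6.
Count below 3.1: L = 7; count equal: E = 1; n = 22.
Percentile rank = 100·(7 + 0.5·1)/22 = 100·7.5/22 = 34.09.

34.1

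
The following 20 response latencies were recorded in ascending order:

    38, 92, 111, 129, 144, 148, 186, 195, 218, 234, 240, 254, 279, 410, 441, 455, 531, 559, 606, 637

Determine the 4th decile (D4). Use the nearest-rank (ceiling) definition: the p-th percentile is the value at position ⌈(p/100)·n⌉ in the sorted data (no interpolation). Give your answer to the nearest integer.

n = 20.
Position = ⌈40/100 · 20⌉ = ⌈8⌉ = 8.
The value at rank 8 is 195.

195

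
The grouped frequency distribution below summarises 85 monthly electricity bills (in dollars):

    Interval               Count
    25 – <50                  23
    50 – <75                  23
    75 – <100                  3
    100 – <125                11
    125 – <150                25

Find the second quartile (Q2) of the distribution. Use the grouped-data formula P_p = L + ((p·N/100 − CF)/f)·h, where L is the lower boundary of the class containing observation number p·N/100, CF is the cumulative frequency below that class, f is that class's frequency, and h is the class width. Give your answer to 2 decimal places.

N = 85; target position k = 50/100 · 85 = 42.5.
Cumulative frequencies: 23, 46, 49, 60, 85.
Observation 42.5 falls in the class 50 – <75.
L = 50, CF = 23, f = 23, h = 25.
P50 = 50 + ((42.5 − 23)/23)·25 = 50 + 21.1957 = 71.1957.

71.20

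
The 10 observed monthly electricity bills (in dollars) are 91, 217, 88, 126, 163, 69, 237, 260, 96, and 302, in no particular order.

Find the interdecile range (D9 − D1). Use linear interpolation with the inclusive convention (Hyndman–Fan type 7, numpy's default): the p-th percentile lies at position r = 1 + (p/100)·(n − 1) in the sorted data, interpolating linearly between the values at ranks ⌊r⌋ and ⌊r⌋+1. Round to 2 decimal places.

Sorted: 69, 88, 91, 96, 126, 163, 217, 237, 260, 302.
n = 10.
P10: r = 1.9; ranks 1–2 are 69, 88; interpolating gives 86.1.
P90: r = 9.1; ranks 9–10 are 260, 302; interpolating gives 264.2.
Difference: 264.2 − 86.1 = 178.1.

178.10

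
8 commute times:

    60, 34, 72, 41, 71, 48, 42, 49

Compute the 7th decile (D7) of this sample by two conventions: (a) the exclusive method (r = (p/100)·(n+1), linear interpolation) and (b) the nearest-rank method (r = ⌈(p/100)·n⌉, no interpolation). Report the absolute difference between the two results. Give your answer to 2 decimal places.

3.30

Sorted: 34, 41, 42, 48, 49, 60, 71, 72.
n = 8.
(a) r = 6.3; between ranks 6 (60) and 7 (71): 63.3.
(b) the nearest-rank method: rank 6 → 60.
|63.3 − 60| = 3.3.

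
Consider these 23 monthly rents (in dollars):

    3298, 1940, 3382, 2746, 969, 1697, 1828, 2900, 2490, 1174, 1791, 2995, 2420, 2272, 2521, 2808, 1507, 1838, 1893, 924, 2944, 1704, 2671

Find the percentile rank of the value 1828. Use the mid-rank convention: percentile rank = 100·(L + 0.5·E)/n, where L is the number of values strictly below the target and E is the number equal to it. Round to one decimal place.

32.6

Sorted: 924, 969, 1174, 1507, 1697, 1704, 1791, 1828, 1838, 1893, 1940, 2272, 2420, 2490, 2521, 2671, 2746, 2808, 2900, 2944, 2995, 3298, 3382.
Count below 1828: L = 7; count equal: E = 1; n = 23.
Percentile rank = 100·(7 + 0.5·1)/23 = 100·7.5/23 = 32.61.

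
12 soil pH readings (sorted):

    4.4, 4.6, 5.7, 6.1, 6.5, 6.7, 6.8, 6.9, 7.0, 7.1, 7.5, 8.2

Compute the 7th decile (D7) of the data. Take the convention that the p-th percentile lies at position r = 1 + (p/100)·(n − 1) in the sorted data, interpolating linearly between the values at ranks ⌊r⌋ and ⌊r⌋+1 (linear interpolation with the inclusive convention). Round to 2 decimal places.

6.97

n = 12.
r = 1 + (70/100)·(12 − 1) = 1 + 7.7 = 8.7.
Rank 8 is 6.9 and rank 9 is 7.0.
Interpolate: 6.9 + 0.7·(7.0 − 6.9) = 6.9 + 0.7·0.1 = 6.97.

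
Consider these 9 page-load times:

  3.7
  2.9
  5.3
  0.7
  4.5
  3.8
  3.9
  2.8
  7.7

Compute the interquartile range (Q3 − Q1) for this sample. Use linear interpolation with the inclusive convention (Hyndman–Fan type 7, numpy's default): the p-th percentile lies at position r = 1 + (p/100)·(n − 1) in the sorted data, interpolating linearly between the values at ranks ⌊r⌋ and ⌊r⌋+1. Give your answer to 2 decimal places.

1.60

Sorted: 0.7, 2.8, 2.9, 3.7, 3.8, 3.9, 4.5, 5.3, 7.7.
n = 9.
P25: r = 3 (integer) → 2.9.
P75: r = 7 (integer) → 4.5.
Difference: 4.5 − 2.9 = 1.6.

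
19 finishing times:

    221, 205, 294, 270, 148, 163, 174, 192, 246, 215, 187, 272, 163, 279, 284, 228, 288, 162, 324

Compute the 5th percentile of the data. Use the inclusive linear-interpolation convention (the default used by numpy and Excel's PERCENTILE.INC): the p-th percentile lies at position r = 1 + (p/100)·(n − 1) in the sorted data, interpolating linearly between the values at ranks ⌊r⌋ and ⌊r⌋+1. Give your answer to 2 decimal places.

160.60

Sorted: 148, 162, 163, 163, 174, 187, 192, 205, 215, 221, 228, 246, 270, 272, 279, 284, 288, 294, 324.
n = 19.
r = 1 + (5/100)·(19 − 1) = 1 + 0.9 = 1.9.
Rank 1 is 148 and rank 2 is 162.
Interpolate: 148 + 0.9·(162 − 148) = 148 + 0.9·14 = 160.6.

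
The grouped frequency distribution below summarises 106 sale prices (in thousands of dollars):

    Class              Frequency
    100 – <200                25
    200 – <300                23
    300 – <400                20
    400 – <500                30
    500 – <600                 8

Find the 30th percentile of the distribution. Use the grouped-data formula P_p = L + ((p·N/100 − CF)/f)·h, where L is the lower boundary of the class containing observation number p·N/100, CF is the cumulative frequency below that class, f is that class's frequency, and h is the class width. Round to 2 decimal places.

N = 106; target position k = 30/100 · 106 = 31.8.
Cumulative frequencies: 25, 48, 68, 98, 106.
Observation 31.8 falls in the class 200 – <300.
L = 200, CF = 25, f = 23, h = 100.
P30 = 200 + ((31.8 − 25)/23)·100 = 200 + 29.5652 = 229.565.

229.57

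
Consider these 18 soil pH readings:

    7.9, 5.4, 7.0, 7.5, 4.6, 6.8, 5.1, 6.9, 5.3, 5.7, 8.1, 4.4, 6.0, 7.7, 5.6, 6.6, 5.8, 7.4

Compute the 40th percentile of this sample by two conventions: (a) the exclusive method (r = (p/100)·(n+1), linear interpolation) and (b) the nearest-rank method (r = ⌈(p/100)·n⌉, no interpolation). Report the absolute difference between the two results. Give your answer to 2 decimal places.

0.04

Sorted: 4.4, 4.6, 5.1, 5.3, 5.4, 5.6, 5.7, 5.8, 6.0, 6.6, 6.8, 6.9, 7.0, 7.4, 7.5, 7.7, 7.9, 8.1.
n = 18.
(a) r = 7.6; between ranks 7 (5.7) and 8 (5.8): 5.76.
(b) the nearest-rank method: rank 8 → 5.8.
|5.76 − 5.8| = 0.04.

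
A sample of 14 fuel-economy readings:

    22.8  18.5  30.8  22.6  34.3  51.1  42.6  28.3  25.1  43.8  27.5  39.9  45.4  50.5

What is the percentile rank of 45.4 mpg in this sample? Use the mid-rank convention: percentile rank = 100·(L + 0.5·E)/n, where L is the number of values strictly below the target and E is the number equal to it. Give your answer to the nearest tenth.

Sorted: 18.5, 22.6, 22.8, 25.1, 27.5, 28.3, 30.8, 34.3, 39.9, 42.6, 43.8, 45.4, 50.5, 51.1.
Count below 45.4: L = 11; count equal: E = 1; n = 14.
Percentile rank = 100·(11 + 0.5·1)/14 = 100·11.5/14 = 82.14.

82.1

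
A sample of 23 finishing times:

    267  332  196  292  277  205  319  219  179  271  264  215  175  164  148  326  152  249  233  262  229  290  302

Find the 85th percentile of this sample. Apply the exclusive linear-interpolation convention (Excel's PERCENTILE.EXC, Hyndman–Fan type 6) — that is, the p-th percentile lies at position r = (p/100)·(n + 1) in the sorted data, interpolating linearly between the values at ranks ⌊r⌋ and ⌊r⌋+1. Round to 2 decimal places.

308.80

Sorted: 148, 152, 164, 175, 179, 196, 205, 215, 219, 229, 233, 249, 262, 264, 267, 271, 277, 290, 292, 302, 319, 326, 332.
n = 23.
r = (85/100)·(23 + 1) = 20.4.
Rank 20 is 302 and rank 21 is 319.
Interpolate: 302 + 0.4·(319 − 302) = 302 + 0.4·17 = 308.8.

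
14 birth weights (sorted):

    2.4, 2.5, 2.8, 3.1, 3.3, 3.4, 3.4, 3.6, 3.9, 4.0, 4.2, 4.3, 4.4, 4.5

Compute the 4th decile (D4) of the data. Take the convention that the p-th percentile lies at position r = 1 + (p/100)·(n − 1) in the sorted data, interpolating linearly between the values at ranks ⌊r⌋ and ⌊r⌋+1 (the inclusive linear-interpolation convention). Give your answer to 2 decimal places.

n = 14.
r = 1 + (40/100)·(14 − 1) = 1 + 5.2 = 6.2.
Rank 6 is 3.4 and rank 7 is 3.4.
Interpolate: 3.4 + 0.2·(3.4 − 3.4) = 3.4 + 0.2·0 = 3.4.

3.40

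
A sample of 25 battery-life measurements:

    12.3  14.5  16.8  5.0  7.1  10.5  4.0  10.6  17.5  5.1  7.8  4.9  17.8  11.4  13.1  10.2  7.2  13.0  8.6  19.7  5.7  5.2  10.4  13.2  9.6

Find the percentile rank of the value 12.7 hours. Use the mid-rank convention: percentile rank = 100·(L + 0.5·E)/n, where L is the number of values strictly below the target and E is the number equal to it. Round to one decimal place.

Sorted: 4.0, 4.9, 5.0, 5.1, 5.2, 5.7, 7.1, 7.2, 7.8, 8.6, 9.6, 10.2, 10.4, 10.5, 10.6, 11.4, 12.3, 13.0, 13.1, 13.2, 14.5, 16.8, 17.5, 17.8, 19.7.
Count below 12.7: L = 17; count equal: E = 0; n = 25.
Percentile rank = 100·(17 + 0.5·0)/25 = 100·17/25 = 68.

68.0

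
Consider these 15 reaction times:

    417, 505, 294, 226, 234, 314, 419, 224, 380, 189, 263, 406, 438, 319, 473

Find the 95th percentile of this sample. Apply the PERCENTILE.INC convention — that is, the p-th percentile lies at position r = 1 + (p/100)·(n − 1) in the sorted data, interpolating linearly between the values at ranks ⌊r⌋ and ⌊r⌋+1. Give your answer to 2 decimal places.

Sorted: 189, 224, 226, 234, 263, 294, 314, 319, 380, 406, 417, 419, 438, 473, 505.
n = 15.
r = 1 + (95/100)·(15 − 1) = 1 + 13.3 = 14.3.
Rank 14 is 473 and rank 15 is 505.
Interpolate: 473 + 0.3·(505 − 473) = 473 + 0.3·32 = 482.6.

482.60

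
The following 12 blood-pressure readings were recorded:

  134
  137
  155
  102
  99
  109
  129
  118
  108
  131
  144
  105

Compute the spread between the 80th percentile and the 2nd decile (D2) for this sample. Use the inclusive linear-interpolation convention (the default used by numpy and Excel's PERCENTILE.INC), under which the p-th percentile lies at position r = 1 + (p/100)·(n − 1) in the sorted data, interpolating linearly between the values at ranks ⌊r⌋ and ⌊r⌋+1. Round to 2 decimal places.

30.80

Sorted: 99, 102, 105, 108, 109, 118, 129, 131, 134, 137, 144, 155.
n = 12.
P20: r = 3.2; ranks 3–4 are 105, 108; interpolating gives 105.6.
P80: r = 9.8; ranks 9–10 are 134, 137; interpolating gives 136.4.
Difference: 136.4 − 105.6 = 30.8.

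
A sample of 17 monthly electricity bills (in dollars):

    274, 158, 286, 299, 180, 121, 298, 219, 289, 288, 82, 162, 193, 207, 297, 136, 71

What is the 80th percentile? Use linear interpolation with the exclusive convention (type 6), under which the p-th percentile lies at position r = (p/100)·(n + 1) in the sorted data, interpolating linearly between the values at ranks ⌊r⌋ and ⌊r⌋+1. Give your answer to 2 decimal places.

Sorted: 71, 82, 121, 136, 158, 162, 180, 193, 207, 219, 274, 286, 288, 289, 297, 298, 299.
n = 17.
r = (80/100)·(17 + 1) = 14.4.
Rank 14 is 289 and rank 15 is 297.
Interpolate: 289 + 0.4·(297 − 289) = 289 + 0.4·8 = 292.2.

292.20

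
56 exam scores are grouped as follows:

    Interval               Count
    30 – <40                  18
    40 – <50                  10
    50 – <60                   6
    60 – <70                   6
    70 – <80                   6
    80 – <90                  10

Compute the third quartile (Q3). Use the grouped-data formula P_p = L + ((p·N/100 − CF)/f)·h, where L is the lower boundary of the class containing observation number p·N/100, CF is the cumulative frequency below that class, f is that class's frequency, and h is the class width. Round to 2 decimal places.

73.33

N = 56; target position k = 75/100 · 56 = 42.
Cumulative frequencies: 18, 28, 34, 40, 46, 56.
Observation 42 falls in the class 70 – <80.
L = 70, CF = 40, f = 6, h = 10.
P75 = 70 + ((42 − 40)/6)·10 = 70 + 3.33333 = 73.3333.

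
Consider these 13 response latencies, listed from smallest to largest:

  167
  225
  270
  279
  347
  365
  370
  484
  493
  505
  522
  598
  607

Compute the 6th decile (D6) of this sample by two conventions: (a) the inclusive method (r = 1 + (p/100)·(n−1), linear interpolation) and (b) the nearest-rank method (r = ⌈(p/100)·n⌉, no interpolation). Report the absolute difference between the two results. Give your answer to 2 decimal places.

1.80

n = 13.
(a) r = 8.2; between ranks 8 (484) and 9 (493): 485.8.
(b) the nearest-rank method: rank 8 → 484.
|485.8 − 484| = 1.8.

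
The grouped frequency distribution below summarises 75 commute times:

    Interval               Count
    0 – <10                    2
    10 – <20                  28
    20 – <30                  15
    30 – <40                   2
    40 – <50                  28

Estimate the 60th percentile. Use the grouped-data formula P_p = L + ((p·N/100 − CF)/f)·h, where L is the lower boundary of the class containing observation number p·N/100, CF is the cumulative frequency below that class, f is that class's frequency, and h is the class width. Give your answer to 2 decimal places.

N = 75; target position k = 60/100 · 75 = 45.
Cumulative frequencies: 2, 30, 45, 47, 75.
Observation 45 falls in the class 20 – <30.
L = 20, CF = 30, f = 15, h = 10.
P60 = 20 + ((45 − 30)/15)·10 = 20 + 10 = 30.

30.00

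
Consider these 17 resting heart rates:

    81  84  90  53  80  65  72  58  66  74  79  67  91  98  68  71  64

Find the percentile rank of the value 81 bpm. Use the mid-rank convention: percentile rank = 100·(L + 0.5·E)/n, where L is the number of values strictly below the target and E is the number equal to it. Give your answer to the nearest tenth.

Sorted: 53, 58, 64, 65, 66, 67, 68, 71, 72, 74, 79, 80, 81, 84, 90, 91, 98.
Count below 81: L = 12; count equal: E = 1; n = 17.
Percentile rank = 100·(12 + 0.5·1)/17 = 100·12.5/17 = 73.53.

73.5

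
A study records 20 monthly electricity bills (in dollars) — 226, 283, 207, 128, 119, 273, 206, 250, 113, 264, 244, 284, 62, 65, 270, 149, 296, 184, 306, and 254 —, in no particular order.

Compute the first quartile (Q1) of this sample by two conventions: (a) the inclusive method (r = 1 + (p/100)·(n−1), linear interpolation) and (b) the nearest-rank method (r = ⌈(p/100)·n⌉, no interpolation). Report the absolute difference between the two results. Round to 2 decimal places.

15.75

Sorted: 62, 65, 113, 119, 128, 149, 184, 206, 207, 226, 244, 250, 254, 264, 270, 273, 283, 284, 296, 306.
n = 20.
(a) r = 5.75; between ranks 5 (128) and 6 (149): 143.75.
(b) the nearest-rank method: rank 5 → 128.
|143.75 − 128| = 15.75.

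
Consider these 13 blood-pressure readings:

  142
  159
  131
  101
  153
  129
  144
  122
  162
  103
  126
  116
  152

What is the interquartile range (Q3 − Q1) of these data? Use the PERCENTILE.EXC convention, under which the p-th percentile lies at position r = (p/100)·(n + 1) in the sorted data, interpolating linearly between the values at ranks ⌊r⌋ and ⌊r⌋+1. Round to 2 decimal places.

Sorted: 101, 103, 116, 122, 126, 129, 131, 142, 144, 152, 153, 159, 162.
n = 13.
P25: r = 3.5; ranks 3–4 are 116, 122; interpolating gives 119.
P75: r = 10.5; ranks 10–11 are 152, 153; interpolating gives 152.5.
Difference: 152.5 − 119 = 33.5.

33.50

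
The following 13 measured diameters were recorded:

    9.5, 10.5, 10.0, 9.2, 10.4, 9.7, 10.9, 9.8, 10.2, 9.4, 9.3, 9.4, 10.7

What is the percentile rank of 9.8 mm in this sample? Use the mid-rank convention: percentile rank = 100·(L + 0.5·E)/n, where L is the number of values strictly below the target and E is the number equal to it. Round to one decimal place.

Sorted: 9.2, 9.3, 9.4, 9.4, 9.5, 9.7, 9.8, 10.0, 10.2, 10.4, 10.5, 10.7, 10.9.
Count below 9.8: L = 6; count equal: E = 1; n = 13.
Percentile rank = 100·(6 + 0.5·1)/13 = 100·6.5/13 = 50.

50.0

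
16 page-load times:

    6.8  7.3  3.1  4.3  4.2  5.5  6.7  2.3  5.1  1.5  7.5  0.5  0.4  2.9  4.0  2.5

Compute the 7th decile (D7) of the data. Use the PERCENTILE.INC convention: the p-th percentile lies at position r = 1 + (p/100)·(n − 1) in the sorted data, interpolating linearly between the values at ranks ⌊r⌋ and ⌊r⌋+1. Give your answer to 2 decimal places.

Sorted: 0.4, 0.5, 1.5, 2.3, 2.5, 2.9, 3.1, 4.0, 4.2, 4.3, 5.1, 5.5, 6.7, 6.8, 7.3, 7.5.
n = 16.
r = 1 + (70/100)·(16 − 1) = 1 + 10.5 = 11.5.
Rank 11 is 5.1 and rank 12 is 5.5.
Interpolate: 5.1 + 0.5·(5.5 − 5.1) = 5.1 + 0.5·0.4 = 5.3.

5.30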